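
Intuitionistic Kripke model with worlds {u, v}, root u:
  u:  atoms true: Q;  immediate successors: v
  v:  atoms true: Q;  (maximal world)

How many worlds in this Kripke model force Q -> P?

u: does not force it — u ||-/- Q -> P: already at u itself, u ||- Q but u ||-/- P.
v: does not force it — v ||-/- Q -> P: already at v itself, v ||- Q but v ||-/- P.
Worlds forcing the formula: { }.

0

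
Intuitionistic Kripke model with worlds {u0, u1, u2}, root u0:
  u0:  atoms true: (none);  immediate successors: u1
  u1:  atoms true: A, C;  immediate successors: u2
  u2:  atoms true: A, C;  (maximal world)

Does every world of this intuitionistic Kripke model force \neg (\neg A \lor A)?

No

Not every world: u0 \nVdash \neg (\neg A \lor A).
u0 \nVdash \neg (\neg A \lor A) since u1 is accessible from u0 and u1 \Vdash \neg A \lor A.
u1 \Vdash \neg A \lor A via the disjunct A.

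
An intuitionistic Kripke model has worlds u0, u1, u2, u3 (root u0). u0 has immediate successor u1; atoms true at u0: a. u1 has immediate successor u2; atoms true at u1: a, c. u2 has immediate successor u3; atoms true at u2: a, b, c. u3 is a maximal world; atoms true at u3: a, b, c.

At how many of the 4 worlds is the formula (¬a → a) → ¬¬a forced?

4

u0: forces it.
u1: forces it.
u2: forces it.
u3: forces it.
Worlds forcing the formula: {u0, u1, u2, u3}.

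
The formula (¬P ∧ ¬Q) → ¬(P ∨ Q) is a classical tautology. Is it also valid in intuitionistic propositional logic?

Yes

This is a constructively valid De Morgan direction (conjunction of negations to negated disjunction), which is intuitionistically derivable.
If both ¬P and ¬Q hold at a world, no accessible world forces P or forces Q, so none forces P ∨ Q.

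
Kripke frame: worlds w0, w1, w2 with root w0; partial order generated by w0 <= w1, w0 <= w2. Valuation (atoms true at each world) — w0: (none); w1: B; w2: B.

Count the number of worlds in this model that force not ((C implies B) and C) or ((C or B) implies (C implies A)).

w0: forces it.
w1: forces it.
w2: forces it.
Worlds forcing the formula: {w0, w1, w2}.

3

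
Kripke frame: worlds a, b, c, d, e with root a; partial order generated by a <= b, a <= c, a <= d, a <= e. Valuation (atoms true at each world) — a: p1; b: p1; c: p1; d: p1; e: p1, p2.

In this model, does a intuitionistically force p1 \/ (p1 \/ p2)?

a ||- p1 \/ (p1 \/ p2) via the disjunct p1.

Yes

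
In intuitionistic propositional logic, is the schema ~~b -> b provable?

No

This is double-negation elimination, which is not intuitionistically valid.
A Kripke countermodel: worlds s0, s1; order generated by s0 <= s1; atoms true at each world — s0:{}; s1:{b}.
s0 ||-/- ~~b -> b: already at s0 itself, s0 ||- ~~b but s0 ||-/- b.
s0 lacks atom b, so s0 ||-/- b.
So the root s0 does not force the formula.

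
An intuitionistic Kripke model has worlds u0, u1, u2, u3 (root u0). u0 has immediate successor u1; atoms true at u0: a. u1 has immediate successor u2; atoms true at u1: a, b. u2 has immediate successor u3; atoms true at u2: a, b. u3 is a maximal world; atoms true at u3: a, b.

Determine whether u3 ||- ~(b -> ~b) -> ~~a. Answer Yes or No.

u3 ||- ~(b -> ~b) -> ~~a: every world accessible from u3 that forces ~(b -> ~b) (namely u3) also forces ~~a.

Yes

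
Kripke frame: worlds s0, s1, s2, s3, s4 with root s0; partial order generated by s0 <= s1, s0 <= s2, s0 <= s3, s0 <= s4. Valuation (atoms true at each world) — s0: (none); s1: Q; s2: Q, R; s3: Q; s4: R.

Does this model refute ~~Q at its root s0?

s0 ||-/- ~~Q since s4 is accessible from s0 and s4 ||- ~Q.
s4 ||- ~Q: no world accessible from s4 forces Q.
So the root s0 does not force ~~Q; the model is a countermodel.

Yes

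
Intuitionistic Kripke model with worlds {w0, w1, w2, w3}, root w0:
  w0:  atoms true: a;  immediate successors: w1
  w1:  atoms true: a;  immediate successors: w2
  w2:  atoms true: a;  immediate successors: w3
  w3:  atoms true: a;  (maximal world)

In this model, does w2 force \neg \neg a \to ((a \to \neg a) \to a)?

w2 \Vdash \neg \neg a \to ((a \to \neg a) \to a): every world accessible from w2 that forces \neg \neg a (namely w2, w3) also forces (a \to \neg a) \to a.

Yes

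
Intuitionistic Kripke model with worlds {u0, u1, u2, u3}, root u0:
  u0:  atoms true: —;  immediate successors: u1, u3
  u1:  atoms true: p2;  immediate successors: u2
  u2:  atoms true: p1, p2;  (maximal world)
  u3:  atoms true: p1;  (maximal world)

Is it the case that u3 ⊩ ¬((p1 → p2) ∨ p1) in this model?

u3 ⊮ ¬((p1 → p2) ∨ p1) since u3 is accessible from u3 and u3 ⊩ (p1 → p2) ∨ p1.
u3 ⊩ (p1 → p2) ∨ p1 via the disjunct p1.

No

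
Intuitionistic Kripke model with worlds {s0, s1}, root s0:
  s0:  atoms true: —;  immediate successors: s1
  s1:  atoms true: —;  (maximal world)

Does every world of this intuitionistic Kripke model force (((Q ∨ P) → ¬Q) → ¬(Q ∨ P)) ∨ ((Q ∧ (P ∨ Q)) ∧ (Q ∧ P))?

Yes

s0 ⊩ (((Q ∨ P) → ¬Q) → ¬(Q ∨ P)) ∨ ((Q ∧ (P ∨ Q)) ∧ (Q ∧ P)) via the disjunct ((Q ∨ P) → ¬Q) → ¬(Q ∨ P).
Since the root s0 forces (((Q ∨ P) → ¬Q) → ¬(Q ∨ P)) ∨ ((Q ∧ (P ∨ Q)) ∧ (Q ∧ P)) and forcing is persistent (monotone upward), every world forces it.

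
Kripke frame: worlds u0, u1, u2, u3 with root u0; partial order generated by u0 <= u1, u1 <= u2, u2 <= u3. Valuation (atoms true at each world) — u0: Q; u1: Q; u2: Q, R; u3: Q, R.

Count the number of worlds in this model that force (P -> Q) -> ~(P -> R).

0

u0: does not force it — u0 ||-/- (P -> Q) -> ~(P -> R): already at u0 itself, u0 ||- P -> Q but u0 ||-/- ~(P -> R).
u1: does not force it.
u2: does not force it.
u3: does not force it.
Worlds forcing the formula: { }.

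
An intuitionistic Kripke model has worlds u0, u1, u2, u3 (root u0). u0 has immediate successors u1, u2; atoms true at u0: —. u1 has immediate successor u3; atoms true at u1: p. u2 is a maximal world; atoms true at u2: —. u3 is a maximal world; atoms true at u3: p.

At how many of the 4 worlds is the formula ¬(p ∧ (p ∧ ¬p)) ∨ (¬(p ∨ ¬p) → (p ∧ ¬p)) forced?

u0: forces it.
u1: forces it.
u2: forces it.
u3: forces it.
Worlds forcing the formula: {u0, u1, u2, u3}.

4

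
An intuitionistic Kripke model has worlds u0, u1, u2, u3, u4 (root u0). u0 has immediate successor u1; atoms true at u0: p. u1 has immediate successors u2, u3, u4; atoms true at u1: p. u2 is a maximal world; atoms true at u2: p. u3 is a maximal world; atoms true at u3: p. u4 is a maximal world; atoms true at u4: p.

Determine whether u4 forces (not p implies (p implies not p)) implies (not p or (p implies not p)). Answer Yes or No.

u4 does not force (not p implies (p implies not p)) implies (not p or (p implies not p)): already at u4 itself, u4 forces not p implies (p implies not p) but u4 does not force not p or (p implies not p).
u4 does not force not p or (p implies not p): neither disjunct is forced at u4.
u4 does not force not p since u4 is accessible from u4 and u4 forces p.

No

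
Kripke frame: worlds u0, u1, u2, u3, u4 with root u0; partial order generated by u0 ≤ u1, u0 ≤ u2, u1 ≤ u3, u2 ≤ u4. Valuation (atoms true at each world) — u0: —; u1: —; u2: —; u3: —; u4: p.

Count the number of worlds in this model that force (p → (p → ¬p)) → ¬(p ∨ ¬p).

u0: does not force it — u0 ⊮ (p → (p → ¬p)) → ¬(p ∨ ¬p): at the accessible world u1, u1 ⊩ p → (p → ¬p) but u1 ⊮ ¬(p ∨ ¬p).
u1: does not force it.
u2: forces it.
u3: does not force it.
u4: forces it.
Worlds forcing the formula: {u2, u4}.

2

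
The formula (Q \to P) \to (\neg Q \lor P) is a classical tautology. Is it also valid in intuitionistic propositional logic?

This is the material-implication-as-disjunction principle, which is not intuitionistically valid.
A Kripke countermodel: worlds 0, 1; order generated by 0 \le 1; atoms true at each world — 0:{}; 1:{P,Q}.
0 \nVdash (Q \to P) \to (\neg Q \lor P): already at 0 itself, 0 \Vdash Q \to P but 0 \nVdash \neg Q \lor P.
0 \nVdash \neg Q \lor P: neither disjunct is forced at 0.
0 \nVdash \neg Q since 1 is accessible from 0 and 1 \Vdash Q.
So the root 0 does not force the formula.

No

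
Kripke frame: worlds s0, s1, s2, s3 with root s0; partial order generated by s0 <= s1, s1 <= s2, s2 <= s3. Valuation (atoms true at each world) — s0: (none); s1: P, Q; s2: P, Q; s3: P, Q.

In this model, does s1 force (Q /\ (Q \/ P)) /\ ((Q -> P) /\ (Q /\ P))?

Yes

s1 ||- (Q /\ (Q \/ P)) /\ ((Q -> P) /\ (Q /\ P)) since s1 forces both conjuncts.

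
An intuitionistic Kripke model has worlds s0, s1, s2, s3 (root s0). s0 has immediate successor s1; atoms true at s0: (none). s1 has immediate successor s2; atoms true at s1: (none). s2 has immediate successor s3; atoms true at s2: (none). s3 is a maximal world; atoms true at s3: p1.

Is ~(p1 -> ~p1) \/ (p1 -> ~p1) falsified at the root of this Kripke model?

s0 ||- ~(p1 -> ~p1) \/ (p1 -> ~p1) via the disjunct ~(p1 -> ~p1).
So the root s0 forces ~(p1 -> ~p1) \/ (p1 -> ~p1); the model is not a countermodel.

No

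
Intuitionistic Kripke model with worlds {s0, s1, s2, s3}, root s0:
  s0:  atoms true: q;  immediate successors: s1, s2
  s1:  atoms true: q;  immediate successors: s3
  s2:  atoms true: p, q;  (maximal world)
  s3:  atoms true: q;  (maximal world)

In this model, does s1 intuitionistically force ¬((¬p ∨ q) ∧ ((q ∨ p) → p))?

s1 ⊩ ¬((¬p ∨ q) ∧ ((q ∨ p) → p)): no world accessible from s1 forces (¬p ∨ q) ∧ ((q ∨ p) → p).

Yes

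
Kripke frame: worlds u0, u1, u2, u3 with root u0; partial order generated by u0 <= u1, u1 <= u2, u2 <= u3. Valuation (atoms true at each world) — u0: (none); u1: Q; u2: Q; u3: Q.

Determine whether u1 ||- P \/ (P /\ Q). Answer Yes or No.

No

u1 ||-/- P \/ (P /\ Q): neither disjunct is forced at u1.
u1 lacks atom P, so u1 ||-/- P.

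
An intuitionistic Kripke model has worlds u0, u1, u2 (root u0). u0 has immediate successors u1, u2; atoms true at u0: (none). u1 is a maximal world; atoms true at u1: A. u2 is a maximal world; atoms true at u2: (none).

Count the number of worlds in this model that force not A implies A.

u0: does not force it — u0 does not force not A implies A: at the accessible world u2, u2 forces not A but u2 does not force A.
u1: forces it.
u2: does not force it.
Worlds forcing the formula: {u1}.

1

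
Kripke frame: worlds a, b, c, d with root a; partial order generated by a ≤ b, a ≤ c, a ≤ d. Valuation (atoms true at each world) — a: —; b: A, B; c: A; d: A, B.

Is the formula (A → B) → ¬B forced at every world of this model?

No

Not every world: a ⊮ (A → B) → ¬B.
a ⊮ (A → B) → ¬B: at the accessible world b, b ⊩ A → B but b ⊮ ¬B.
b ⊮ ¬B since b is accessible from b and b ⊩ B.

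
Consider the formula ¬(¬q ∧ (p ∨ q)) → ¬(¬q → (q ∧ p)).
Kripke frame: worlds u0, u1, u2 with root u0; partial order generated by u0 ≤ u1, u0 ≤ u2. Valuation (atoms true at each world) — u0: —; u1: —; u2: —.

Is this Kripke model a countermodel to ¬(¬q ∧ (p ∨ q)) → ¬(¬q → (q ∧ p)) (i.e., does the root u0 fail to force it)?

No

u0 ⊩ ¬(¬q ∧ (p ∨ q)) → ¬(¬q → (q ∧ p)): every world accessible from u0 that forces ¬(¬q ∧ (p ∨ q)) (namely u0, u1, u2) also forces ¬(¬q → (q ∧ p)).
So the root u0 forces ¬(¬q ∧ (p ∨ q)) → ¬(¬q → (q ∧ p)); the model is not a countermodel.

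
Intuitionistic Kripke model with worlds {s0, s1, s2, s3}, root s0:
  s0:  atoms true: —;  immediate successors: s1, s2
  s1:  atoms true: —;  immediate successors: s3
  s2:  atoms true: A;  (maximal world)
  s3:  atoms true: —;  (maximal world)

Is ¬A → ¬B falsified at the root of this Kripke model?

s0 ⊩ ¬A → ¬B: every world accessible from s0 that forces ¬A (namely s1, s3) also forces ¬B.
So the root s0 forces ¬A → ¬B; the model is not a countermodel.

No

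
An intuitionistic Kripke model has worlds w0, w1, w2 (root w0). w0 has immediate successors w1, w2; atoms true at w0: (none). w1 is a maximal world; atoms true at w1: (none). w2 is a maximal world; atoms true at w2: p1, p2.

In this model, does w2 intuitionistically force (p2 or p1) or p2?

w2 forces (p2 or p1) or p2 via the disjunct p2 or p1.

Yes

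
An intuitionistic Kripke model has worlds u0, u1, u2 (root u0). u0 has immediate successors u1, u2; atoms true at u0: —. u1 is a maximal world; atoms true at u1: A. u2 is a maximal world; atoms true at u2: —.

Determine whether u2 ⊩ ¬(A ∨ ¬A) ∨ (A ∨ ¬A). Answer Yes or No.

Yes

u2 ⊩ ¬(A ∨ ¬A) ∨ (A ∨ ¬A) via the disjunct A ∨ ¬A.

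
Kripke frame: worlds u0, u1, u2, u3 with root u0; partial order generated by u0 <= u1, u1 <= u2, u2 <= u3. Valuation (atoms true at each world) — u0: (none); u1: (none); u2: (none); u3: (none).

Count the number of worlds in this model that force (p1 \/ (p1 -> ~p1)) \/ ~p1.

u0: forces it.
u1: forces it.
u2: forces it.
u3: forces it.
Worlds forcing the formula: {u0, u1, u2, u3}.

4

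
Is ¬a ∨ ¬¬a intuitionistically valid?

This is the weak law of excluded middle, which is not intuitionistically valid.
A Kripke countermodel: worlds u0, u1, u2; order generated by u0 ≤ u1, u0 ≤ u2; atoms true at each world — u0:{}; u1:{a}; u2:{}.
u0 ⊮ ¬a ∨ ¬¬a: neither disjunct is forced at u0.
u0 ⊮ ¬a since u1 is accessible from u0 and u1 ⊩ a.
So the root u0 does not force the formula.

No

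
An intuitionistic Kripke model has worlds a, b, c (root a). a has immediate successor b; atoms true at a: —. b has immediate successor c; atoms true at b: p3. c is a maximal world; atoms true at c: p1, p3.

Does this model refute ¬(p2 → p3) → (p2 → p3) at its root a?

a ⊩ ¬(p2 → p3) → (p2 → p3) vacuously: no world accessible from a forces the antecedent ¬(p2 → p3).
So the root a forces ¬(p2 → p3) → (p2 → p3); the model is not a countermodel.

No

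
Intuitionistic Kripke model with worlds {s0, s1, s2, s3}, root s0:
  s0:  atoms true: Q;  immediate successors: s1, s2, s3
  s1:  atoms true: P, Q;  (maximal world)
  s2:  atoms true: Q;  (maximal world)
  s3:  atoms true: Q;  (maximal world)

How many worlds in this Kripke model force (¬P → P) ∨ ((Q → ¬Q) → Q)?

4

s0: forces it.
s1: forces it.
s2: forces it.
s3: forces it.
Worlds forcing the formula: {s0, s1, s2, s3}.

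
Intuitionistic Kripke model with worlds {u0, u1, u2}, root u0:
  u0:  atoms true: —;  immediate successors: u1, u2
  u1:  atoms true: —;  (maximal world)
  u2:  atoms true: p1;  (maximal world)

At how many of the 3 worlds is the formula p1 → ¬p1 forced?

u0: does not force it — u0 ⊮ p1 → ¬p1: at the accessible world u2, u2 ⊩ p1 but u2 ⊮ ¬p1.
u1: forces it.
u2: does not force it — u2 ⊮ p1 → ¬p1: already at u2 itself, u2 ⊩ p1 but u2 ⊮ ¬p1.
Worlds forcing the formula: {u1}.

1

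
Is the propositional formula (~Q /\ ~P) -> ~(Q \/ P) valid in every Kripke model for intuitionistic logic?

This is a constructively valid De Morgan direction (conjunction of negations to negated disjunction), which is intuitionistically derivable.
If both ~Q and ~P hold at a world, no accessible world forces Q or forces P, so none forces Q \/ P.

Yes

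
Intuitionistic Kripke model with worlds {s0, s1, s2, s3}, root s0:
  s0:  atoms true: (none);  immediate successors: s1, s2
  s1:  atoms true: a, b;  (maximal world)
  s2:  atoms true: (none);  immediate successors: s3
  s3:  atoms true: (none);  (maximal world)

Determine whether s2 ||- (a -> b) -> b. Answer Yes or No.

No

s2 ||-/- (a -> b) -> b: already at s2 itself, s2 ||- a -> b but s2 ||-/- b.
s2 lacks atom b, so s2 ||-/- b.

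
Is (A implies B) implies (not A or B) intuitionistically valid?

No

This is the material-implication-as-disjunction principle, which is not intuitionistically valid.
A Kripke countermodel: worlds s0, s1; order generated by s0 <= s1; atoms true at each world — s0:{}; s1:{A,B}.
s0 does not force (A implies B) implies (not A or B): already at s0 itself, s0 forces A implies B but s0 does not force not A or B.
s0 does not force not A or B: neither disjunct is forced at s0.
s0 does not force not A since s1 is accessible from s0 and s1 forces A.
So the root s0 does not force the formula.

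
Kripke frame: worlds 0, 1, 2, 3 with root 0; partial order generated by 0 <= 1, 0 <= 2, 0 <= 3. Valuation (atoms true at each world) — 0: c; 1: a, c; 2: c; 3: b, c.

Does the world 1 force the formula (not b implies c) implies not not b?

1 does not force (not b implies c) implies not not b: already at 1 itself, 1 forces not b implies c but 1 does not force not not b.
1 does not force not not b since 1 is accessible from 1 and 1 forces not b.
1 forces not b: no world accessible from 1 forces b.

No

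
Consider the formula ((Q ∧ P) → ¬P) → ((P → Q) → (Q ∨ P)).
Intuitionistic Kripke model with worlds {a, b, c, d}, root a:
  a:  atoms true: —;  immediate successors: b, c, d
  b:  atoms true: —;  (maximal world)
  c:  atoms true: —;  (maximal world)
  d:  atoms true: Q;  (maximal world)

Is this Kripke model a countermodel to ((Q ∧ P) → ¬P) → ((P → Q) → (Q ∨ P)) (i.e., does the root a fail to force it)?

Yes

a ⊮ ((Q ∧ P) → ¬P) → ((P → Q) → (Q ∨ P)): already at a itself, a ⊩ (Q ∧ P) → ¬P but a ⊮ (P → Q) → (Q ∨ P).
a ⊮ (P → Q) → (Q ∨ P): already at a itself, a ⊩ P → Q but a ⊮ Q ∨ P.
a ⊮ Q ∨ P: neither disjunct is forced at a.
a lacks atom Q, so a ⊮ Q.
So the root a does not force ((Q ∧ P) → ¬P) → ((P → Q) → (Q ∨ P)); the model is a countermodel.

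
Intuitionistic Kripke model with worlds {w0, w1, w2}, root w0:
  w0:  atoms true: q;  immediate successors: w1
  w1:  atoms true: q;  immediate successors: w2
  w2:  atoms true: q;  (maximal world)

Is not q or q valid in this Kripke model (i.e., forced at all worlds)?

Yes

w0 forces not q or q via the disjunct q.
Since the root w0 forces not q or q and forcing is persistent (monotone upward), every world forces it.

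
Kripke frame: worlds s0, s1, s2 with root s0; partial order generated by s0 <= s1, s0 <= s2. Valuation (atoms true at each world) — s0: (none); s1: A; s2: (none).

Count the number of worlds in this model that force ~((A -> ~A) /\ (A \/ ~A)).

1

s0: does not force it — s0 ||-/- ~((A -> ~A) /\ (A \/ ~A)) since s2 is accessible from s0 and s2 ||- (A -> ~A) /\ (A \/ ~A).
s1: forces it.
s2: does not force it — s2 ||-/- ~((A -> ~A) /\ (A \/ ~A)) since s2 is accessible from s2 and s2 ||- (A -> ~A) /\ (A \/ ~A).
Worlds forcing the formula: {s1}.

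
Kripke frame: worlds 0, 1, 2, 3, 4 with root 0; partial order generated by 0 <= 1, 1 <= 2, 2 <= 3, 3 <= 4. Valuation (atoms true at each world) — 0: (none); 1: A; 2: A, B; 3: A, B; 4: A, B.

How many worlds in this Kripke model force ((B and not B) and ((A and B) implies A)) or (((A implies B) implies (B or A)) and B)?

0: does not force it — 0 does not force ((B and not B) and ((A and B) implies A)) or (((A implies B) implies (B or A)) and B): neither disjunct is forced at 0.
1: does not force it.
2: forces it.
3: forces it.
4: forces it.
Worlds forcing the formula: {2, 3, 4}.

3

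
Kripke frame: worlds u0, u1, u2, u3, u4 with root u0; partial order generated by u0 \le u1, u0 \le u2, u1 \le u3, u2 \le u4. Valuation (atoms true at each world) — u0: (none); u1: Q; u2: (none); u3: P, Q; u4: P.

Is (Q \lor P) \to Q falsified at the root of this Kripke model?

Yes

u0 \nVdash (Q \lor P) \to Q: at the accessible world u4, u4 \Vdash Q \lor P but u4 \nVdash Q.
u4 lacks atom Q, so u4 \nVdash Q.
So the root u0 does not force (Q \lor P) \to Q; the model is a countermodel.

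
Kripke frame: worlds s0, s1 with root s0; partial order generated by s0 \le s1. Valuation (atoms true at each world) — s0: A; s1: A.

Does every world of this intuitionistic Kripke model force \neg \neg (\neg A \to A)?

Yes

s0 \Vdash \neg \neg (\neg A \to A): no world accessible from s0 forces \neg (\neg A \to A).
Since the root s0 forces \neg \neg (\neg A \to A) and forcing is persistent (monotone upward), every world forces it.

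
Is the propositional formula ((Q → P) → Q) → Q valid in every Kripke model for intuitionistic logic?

This is Peirce's law, which is not intuitionistically valid.
A Kripke countermodel: worlds u0, u1; order generated by u0 ≤ u1; atoms true at each world — u0:{}; u1:{Q}.
u0 ⊮ ((Q → P) → Q) → Q: already at u0 itself, u0 ⊩ (Q → P) → Q but u0 ⊮ Q.
u0 lacks atom Q, so u0 ⊮ Q.
So the root u0 does not force the formula.

No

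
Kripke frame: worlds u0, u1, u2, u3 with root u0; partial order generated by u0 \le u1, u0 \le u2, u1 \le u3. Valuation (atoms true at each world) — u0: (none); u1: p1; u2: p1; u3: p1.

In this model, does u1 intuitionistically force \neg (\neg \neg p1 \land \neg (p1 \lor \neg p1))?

Yes

u1 \Vdash \neg (\neg \neg p1 \land \neg (p1 \lor \neg p1)): no world accessible from u1 forces \neg \neg p1 \land \neg (p1 \lor \neg p1).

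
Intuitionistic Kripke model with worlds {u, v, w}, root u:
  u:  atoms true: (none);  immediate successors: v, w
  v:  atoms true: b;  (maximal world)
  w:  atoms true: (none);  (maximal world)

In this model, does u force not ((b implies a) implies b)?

u does not force not ((b implies a) implies b) since v is accessible from u and v forces (b implies a) implies b.
v forces (b implies a) implies b vacuously: no world accessible from v forces the antecedent b implies a.

No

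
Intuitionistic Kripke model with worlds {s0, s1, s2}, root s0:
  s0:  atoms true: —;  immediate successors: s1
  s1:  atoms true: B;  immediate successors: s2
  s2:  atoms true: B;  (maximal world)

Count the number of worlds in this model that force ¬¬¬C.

3

s0: forces it.
s1: forces it.
s2: forces it.
Worlds forcing the formula: {s0, s1, s2}.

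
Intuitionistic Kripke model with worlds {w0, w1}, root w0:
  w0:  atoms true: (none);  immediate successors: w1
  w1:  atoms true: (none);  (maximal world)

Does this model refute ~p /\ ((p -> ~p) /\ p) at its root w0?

w0 ||-/- ~p /\ ((p -> ~p) /\ p) since w0 fails (p -> ~p) /\ p.
So the root w0 does not force ~p /\ ((p -> ~p) /\ p); the model is a countermodel.

Yes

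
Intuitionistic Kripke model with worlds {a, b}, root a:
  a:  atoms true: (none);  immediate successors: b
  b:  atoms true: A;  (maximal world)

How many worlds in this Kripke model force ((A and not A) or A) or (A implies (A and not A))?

a: does not force it — a does not force ((A and not A) or A) or (A implies (A and not A)): neither disjunct is forced at a.
b: forces it.
Worlds forcing the formula: {b}.

1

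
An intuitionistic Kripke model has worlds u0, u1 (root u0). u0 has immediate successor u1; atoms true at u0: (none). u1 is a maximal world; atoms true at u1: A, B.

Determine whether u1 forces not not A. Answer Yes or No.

u1 forces not not A: no world accessible from u1 forces not A.

Yes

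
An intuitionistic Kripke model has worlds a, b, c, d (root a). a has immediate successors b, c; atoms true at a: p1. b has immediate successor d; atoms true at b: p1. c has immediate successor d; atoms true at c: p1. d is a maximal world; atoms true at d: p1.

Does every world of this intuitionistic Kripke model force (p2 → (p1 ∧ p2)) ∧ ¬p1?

Not every world: a ⊮ (p2 → (p1 ∧ p2)) ∧ ¬p1.
a ⊮ (p2 → (p1 ∧ p2)) ∧ ¬p1 since a fails ¬p1.

No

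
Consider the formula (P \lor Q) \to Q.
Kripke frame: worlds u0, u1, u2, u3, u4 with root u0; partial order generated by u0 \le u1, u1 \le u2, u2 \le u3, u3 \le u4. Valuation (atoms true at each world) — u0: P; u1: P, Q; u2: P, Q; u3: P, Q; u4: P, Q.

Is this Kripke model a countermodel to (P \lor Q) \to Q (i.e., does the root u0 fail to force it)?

Yes

u0 \nVdash (P \lor Q) \to Q: already at u0 itself, u0 \Vdash P \lor Q but u0 \nVdash Q.
u0 lacks atom Q, so u0 \nVdash Q.
So the root u0 does not force (P \lor Q) \to Q; the model is a countermodel.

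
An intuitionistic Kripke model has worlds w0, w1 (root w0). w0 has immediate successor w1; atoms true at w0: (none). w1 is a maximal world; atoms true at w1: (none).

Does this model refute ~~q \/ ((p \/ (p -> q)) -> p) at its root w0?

Yes

w0 ||-/- ~~q \/ ((p \/ (p -> q)) -> p): neither disjunct is forced at w0.
w0 ||-/- ~~q since w0 is accessible from w0 and w0 ||- ~q.
w0 ||- ~q: no world accessible from w0 forces q.
So the root w0 does not force ~~q \/ ((p \/ (p -> q)) -> p); the model is a countermodel.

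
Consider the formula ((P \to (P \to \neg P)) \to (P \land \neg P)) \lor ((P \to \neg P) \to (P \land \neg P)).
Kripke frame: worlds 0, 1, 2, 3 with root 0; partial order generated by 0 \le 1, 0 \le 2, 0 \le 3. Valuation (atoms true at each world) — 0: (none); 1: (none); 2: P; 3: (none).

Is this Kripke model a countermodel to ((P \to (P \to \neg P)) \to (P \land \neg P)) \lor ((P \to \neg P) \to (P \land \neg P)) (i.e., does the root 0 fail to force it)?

Yes

0 \nVdash ((P \to (P \to \neg P)) \to (P \land \neg P)) \lor ((P \to \neg P) \to (P \land \neg P)): neither disjunct is forced at 0.
0 \nVdash (P \to (P \to \neg P)) \to (P \land \neg P): at the accessible world 1, 1 \Vdash P \to (P \to \neg P) but 1 \nVdash P \land \neg P.
1 \nVdash P \land \neg P since 1 fails P.
So the root 0 does not force ((P \to (P \to \neg P)) \to (P \land \neg P)) \lor ((P \to \neg P) \to (P \land \neg P)); the model is a countermodel.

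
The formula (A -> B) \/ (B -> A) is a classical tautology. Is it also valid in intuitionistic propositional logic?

No

This is the Gödel–Dummett linearity axiom, which is not intuitionistically valid.
A Kripke countermodel: worlds u0, u1, u2; order generated by u0 <= u1, u0 <= u2; atoms true at each world — u0:{}; u1:{A}; u2:{B}.
u0 ||-/- (A -> B) \/ (B -> A): neither disjunct is forced at u0.
u0 ||-/- A -> B: at the accessible world u1, u1 ||- A but u1 ||-/- B.
u1 lacks atom B, so u1 ||-/- B.
So the root u0 does not force the formula.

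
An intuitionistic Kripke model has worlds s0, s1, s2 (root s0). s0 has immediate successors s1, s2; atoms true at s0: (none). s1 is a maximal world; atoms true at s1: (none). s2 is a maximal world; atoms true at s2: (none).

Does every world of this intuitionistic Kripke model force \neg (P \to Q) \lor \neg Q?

Yes

s0 \Vdash \neg (P \to Q) \lor \neg Q via the disjunct \neg Q.
Since the root s0 forces \neg (P \to Q) \lor \neg Q and forcing is persistent (monotone upward), every world forces it.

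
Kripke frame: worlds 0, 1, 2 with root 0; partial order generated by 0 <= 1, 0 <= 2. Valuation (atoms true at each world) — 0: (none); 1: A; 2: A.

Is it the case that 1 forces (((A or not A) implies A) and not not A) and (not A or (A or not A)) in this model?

Yes

1 forces (((A or not A) implies A) and not not A) and (not A or (A or not A)) since 1 forces both conjuncts.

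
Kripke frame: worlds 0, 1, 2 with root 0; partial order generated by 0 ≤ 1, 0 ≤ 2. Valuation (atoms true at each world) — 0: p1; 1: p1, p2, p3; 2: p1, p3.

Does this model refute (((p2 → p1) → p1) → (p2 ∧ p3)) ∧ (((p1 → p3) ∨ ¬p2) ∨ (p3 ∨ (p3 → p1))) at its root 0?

0 ⊮ (((p2 → p1) → p1) → (p2 ∧ p3)) ∧ (((p1 → p3) ∨ ¬p2) ∨ (p3 ∨ (p3 → p1))) since 0 fails ((p2 → p1) → p1) → (p2 ∧ p3).
So the root 0 does not force (((p2 → p1) → p1) → (p2 ∧ p3)) ∧ (((p1 → p3) ∨ ¬p2) ∨ (p3 ∨ (p3 → p1))); the model is a countermodel.

Yes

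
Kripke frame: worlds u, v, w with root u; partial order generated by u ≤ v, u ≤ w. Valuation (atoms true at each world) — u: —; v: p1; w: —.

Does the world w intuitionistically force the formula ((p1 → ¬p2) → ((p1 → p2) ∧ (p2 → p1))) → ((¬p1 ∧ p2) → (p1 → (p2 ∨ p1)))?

w ⊩ ((p1 → ¬p2) → ((p1 → p2) ∧ (p2 → p1))) → ((¬p1 ∧ p2) → (p1 → (p2 ∨ p1))): every world accessible from w that forces (p1 → ¬p2) → ((p1 → p2) ∧ (p2 → p1)) (namely w) also forces (¬p1 ∧ p2) → (p1 → (p2 ∨ p1)).

Yes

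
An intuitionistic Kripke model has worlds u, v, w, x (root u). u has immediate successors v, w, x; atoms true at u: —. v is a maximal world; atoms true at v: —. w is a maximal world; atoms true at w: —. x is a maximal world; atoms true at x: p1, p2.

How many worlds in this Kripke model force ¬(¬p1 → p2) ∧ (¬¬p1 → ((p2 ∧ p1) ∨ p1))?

2

u: does not force it — u ⊮ ¬(¬p1 → p2) ∧ (¬¬p1 → ((p2 ∧ p1) ∨ p1)) since u fails ¬(¬p1 → p2).
v: forces it.
w: forces it.
x: does not force it — x ⊮ ¬(¬p1 → p2) ∧ (¬¬p1 → ((p2 ∧ p1) ∨ p1)) since x fails ¬(¬p1 → p2).
Worlds forcing the formula: {v, w}.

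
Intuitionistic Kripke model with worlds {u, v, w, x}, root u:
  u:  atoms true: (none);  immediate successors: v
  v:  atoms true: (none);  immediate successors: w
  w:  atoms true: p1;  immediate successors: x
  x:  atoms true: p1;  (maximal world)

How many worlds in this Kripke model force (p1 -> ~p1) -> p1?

u: forces it.
v: forces it.
w: forces it.
x: forces it.
Worlds forcing the formula: {u, v, w, x}.

4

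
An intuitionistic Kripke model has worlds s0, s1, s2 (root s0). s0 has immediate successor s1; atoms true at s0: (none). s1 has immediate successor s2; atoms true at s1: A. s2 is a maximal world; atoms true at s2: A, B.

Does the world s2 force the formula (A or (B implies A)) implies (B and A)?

s2 forces (A or (B implies A)) implies (B and A): every world accessible from s2 that forces A or (B implies A) (namely s2) also forces B and A.

Yes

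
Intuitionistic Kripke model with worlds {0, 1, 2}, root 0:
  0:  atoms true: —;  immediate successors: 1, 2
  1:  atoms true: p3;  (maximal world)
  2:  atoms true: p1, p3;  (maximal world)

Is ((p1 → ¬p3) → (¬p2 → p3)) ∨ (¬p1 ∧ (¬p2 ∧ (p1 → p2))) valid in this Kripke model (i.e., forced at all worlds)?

0 ⊩ ((p1 → ¬p3) → (¬p2 → p3)) ∨ (¬p1 ∧ (¬p2 ∧ (p1 → p2))) via the disjunct (p1 → ¬p3) → (¬p2 → p3).
Since the root 0 forces ((p1 → ¬p3) → (¬p2 → p3)) ∨ (¬p1 ∧ (¬p2 ∧ (p1 → p2))) and forcing is persistent (monotone upward), every world forces it.

Yes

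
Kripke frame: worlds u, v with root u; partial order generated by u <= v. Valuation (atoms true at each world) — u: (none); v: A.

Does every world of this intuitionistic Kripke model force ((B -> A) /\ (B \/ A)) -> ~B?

u ||- ((B -> A) /\ (B \/ A)) -> ~B: every world accessible from u that forces (B -> A) /\ (B \/ A) (namely v) also forces ~B.
Since the root u forces ((B -> A) /\ (B \/ A)) -> ~B and forcing is persistent (monotone upward), every world forces it.

Yes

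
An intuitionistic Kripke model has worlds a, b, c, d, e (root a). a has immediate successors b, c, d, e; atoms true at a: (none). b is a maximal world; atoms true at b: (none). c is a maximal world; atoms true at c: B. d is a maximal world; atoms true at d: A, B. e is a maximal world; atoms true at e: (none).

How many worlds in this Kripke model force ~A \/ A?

a: does not force it — a ||-/- ~A \/ A: neither disjunct is forced at a.
b: forces it.
c: forces it.
d: forces it.
e: forces it.
Worlds forcing the formula: {b, c, d, e}.

4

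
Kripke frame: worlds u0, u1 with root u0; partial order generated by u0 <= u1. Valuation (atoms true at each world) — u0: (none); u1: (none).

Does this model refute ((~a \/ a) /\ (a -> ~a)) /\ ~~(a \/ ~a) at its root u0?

No

u0 ||- ((~a \/ a) /\ (a -> ~a)) /\ ~~(a \/ ~a) since u0 forces both conjuncts.
So the root u0 forces ((~a \/ a) /\ (a -> ~a)) /\ ~~(a \/ ~a); the model is not a countermodel.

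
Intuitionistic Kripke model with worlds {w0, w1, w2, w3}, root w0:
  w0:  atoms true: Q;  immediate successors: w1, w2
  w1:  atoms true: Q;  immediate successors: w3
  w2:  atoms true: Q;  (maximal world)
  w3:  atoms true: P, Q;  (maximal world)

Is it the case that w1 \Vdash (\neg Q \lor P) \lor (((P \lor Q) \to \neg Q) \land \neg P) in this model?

No

w1 \nVdash (\neg Q \lor P) \lor (((P \lor Q) \to \neg Q) \land \neg P): neither disjunct is forced at w1.
w1 \nVdash \neg Q \lor P: neither disjunct is forced at w1.
w1 \nVdash \neg Q since w1 is accessible from w1 and w1 \Vdash Q.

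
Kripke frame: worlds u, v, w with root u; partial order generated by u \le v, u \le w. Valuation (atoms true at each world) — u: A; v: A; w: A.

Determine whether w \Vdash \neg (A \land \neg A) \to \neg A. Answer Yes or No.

No

w \nVdash \neg (A \land \neg A) \to \neg A: already at w itself, w \Vdash \neg (A \land \neg A) but w \nVdash \neg A.
w \nVdash \neg A since w is accessible from w and w \Vdash A.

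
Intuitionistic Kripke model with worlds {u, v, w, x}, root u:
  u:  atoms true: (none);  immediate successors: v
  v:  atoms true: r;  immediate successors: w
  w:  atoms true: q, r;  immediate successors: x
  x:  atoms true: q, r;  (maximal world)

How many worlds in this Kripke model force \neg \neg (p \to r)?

4

u: forces it.
v: forces it.
w: forces it.
x: forces it.
Worlds forcing the formula: {u, v, w, x}.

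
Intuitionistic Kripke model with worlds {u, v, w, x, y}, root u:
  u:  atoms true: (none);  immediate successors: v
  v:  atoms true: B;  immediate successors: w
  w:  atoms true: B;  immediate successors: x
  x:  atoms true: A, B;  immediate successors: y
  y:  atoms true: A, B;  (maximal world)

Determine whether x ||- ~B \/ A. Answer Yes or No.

x ||- ~B \/ A via the disjunct A.

Yes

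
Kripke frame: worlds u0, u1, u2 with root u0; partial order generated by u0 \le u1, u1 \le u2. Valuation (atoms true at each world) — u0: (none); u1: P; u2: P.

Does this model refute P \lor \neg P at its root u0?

u0 \nVdash P \lor \neg P: neither disjunct is forced at u0.
u0 lacks atom P, so u0 \nVdash P.
So the root u0 does not force P \lor \neg P; the model is a countermodel.

Yes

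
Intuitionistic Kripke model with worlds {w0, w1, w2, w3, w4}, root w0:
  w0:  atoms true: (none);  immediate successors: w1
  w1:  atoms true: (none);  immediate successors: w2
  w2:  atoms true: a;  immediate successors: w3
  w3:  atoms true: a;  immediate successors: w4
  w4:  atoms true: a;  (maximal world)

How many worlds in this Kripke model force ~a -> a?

w0: forces it.
w1: forces it.
w2: forces it.
w3: forces it.
w4: forces it.
Worlds forcing the formula: {w0, w1, w2, w3, w4}.

5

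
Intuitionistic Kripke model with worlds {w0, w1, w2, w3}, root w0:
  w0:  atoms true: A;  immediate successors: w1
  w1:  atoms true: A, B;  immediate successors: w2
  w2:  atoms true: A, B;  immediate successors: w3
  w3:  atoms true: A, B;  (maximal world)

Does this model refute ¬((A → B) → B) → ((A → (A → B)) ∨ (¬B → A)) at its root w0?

No

w0 ⊩ ¬((A → B) → B) → ((A → (A → B)) ∨ (¬B → A)) vacuously: no world accessible from w0 forces the antecedent ¬((A → B) → B).
So the root w0 forces ¬((A → B) → B) → ((A → (A → B)) ∨ (¬B → A)); the model is not a countermodel.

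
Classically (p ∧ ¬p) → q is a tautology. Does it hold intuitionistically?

This is an instance of ex falso quodlibet, which is intuitionistically derivable.
No world can force both p and ¬p, so the antecedent p ∧ ¬p is never forced and the implication holds vacuously at every world.

Yes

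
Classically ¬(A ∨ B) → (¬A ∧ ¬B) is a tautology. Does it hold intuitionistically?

This is a constructively valid De Morgan direction (negated disjunction to conjunction of negations), which is intuitionistically derivable.
From ¬(A ∨ B): if A held then A ∨ B would, contradiction — so ¬A; similarly ¬B.

Yes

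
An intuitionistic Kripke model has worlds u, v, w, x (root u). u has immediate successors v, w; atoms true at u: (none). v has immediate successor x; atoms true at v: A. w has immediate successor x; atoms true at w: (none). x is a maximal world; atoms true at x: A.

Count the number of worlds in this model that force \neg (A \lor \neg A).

u: does not force it — u \nVdash \neg (A \lor \neg A) since v is accessible from u and v \Vdash A \lor \neg A.
v: does not force it — v \nVdash \neg (A \lor \neg A) since v is accessible from v and v \Vdash A \lor \neg A.
w: does not force it.
x: does not force it.
Worlds forcing the formula: { }.

0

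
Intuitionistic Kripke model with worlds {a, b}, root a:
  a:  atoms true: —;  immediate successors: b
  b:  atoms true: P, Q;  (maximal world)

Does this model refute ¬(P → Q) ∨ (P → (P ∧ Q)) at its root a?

a ⊩ ¬(P → Q) ∨ (P → (P ∧ Q)) via the disjunct P → (P ∧ Q).
So the root a forces ¬(P → Q) ∨ (P → (P ∧ Q)); the model is not a countermodel.

No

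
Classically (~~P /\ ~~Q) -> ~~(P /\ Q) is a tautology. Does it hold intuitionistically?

Yes

This is the distribution of double negation over conjunction, which is intuitionistically derivable.
Assume ~~P, ~~Q, and ~(P /\ Q). From P we'd get ~Q (since P /\ Q is refuted), contradicting ~~Q; so ~P, contradicting ~~P.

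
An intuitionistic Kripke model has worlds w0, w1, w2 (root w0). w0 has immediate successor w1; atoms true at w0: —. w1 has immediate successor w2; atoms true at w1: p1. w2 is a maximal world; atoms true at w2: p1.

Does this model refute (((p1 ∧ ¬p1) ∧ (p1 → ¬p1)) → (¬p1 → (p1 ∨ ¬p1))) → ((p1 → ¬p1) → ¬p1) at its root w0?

No

w0 ⊩ (((p1 ∧ ¬p1) ∧ (p1 → ¬p1)) → (¬p1 → (p1 ∨ ¬p1))) → ((p1 → ¬p1) → ¬p1): every world accessible from w0 that forces ((p1 ∧ ¬p1) ∧ (p1 → ¬p1)) → (¬p1 → (p1 ∨ ¬p1)) (namely w0, w1, w2) also forces (p1 → ¬p1) → ¬p1.
So the root w0 forces (((p1 ∧ ¬p1) ∧ (p1 → ¬p1)) → (¬p1 → (p1 ∨ ¬p1))) → ((p1 → ¬p1) → ¬p1); the model is not a countermodel.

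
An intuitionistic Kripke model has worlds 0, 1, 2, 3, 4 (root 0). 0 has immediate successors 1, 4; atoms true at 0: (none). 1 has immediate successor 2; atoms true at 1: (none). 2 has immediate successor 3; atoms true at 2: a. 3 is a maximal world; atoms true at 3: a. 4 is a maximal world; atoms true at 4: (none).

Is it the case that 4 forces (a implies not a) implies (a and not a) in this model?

4 does not force (a implies not a) implies (a and not a): already at 4 itself, 4 forces a implies not a but 4 does not force a and not a.
4 does not force a and not a since 4 fails a.

No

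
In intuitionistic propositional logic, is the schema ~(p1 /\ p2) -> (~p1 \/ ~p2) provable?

No

This is the constructively invalid direction of De Morgan's law for conjunction, which is not intuitionistically valid.
A Kripke countermodel: worlds u0, u1, u2; order generated by u0 <= u1, u0 <= u2; atoms true at each world — u0:{}; u1:{p1}; u2:{p2}.
u0 ||-/- ~(p1 /\ p2) -> (~p1 \/ ~p2): already at u0 itself, u0 ||- ~(p1 /\ p2) but u0 ||-/- ~p1 \/ ~p2.
u0 ||-/- ~p1 \/ ~p2: neither disjunct is forced at u0.
u0 ||-/- ~p1 since u1 is accessible from u0 and u1 ||- p1.
So the root u0 does not force the formula.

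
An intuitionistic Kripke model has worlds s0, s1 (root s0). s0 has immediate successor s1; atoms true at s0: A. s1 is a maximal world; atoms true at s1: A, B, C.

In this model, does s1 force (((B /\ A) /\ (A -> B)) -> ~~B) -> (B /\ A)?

s1 ||- (((B /\ A) /\ (A -> B)) -> ~~B) -> (B /\ A): every world accessible from s1 that forces ((B /\ A) /\ (A -> B)) -> ~~B (namely s1) also forces B /\ A.

Yes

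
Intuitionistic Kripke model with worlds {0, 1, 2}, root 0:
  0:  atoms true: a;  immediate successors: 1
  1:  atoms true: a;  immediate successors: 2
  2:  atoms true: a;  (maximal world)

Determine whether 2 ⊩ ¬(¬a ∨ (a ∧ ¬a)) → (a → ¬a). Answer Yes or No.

2 ⊮ ¬(¬a ∨ (a ∧ ¬a)) → (a → ¬a): already at 2 itself, 2 ⊩ ¬(¬a ∨ (a ∧ ¬a)) but 2 ⊮ a → ¬a.
2 ⊮ a → ¬a: already at 2 itself, 2 ⊩ a but 2 ⊮ ¬a.
2 ⊮ ¬a since 2 is accessible from 2 and 2 ⊩ a.

No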